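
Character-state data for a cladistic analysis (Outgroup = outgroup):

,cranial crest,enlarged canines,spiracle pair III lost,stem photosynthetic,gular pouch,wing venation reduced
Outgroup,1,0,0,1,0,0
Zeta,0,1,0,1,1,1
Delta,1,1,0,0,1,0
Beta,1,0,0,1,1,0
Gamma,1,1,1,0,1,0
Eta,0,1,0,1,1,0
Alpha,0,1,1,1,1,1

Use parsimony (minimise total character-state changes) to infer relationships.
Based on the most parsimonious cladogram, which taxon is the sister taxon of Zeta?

Alpha

Character polarity is set by the outgroup: the derived state is whichever differs from the outgroup's state, so for cranial crest, stem photosynthetic the derived state is '0', and for the remaining characters it is '1'.
cranial crest (derived state '0') is shared by Alpha, Eta, and Zeta — a synapomorphy uniting that clade.
enlarged canines (derived state '1') is shared by Alpha, Delta, Eta, Gamma, and Zeta — a synapomorphy uniting that clade.
spiracle pair III lost groups Alpha and Gamma, which is incompatible with the clades supported by the remaining characters; treating it as convergent (homoplasy) costs fewer steps than any alternative tree.
stem photosynthetic (derived state '0') is shared by Delta and Gamma — a synapomorphy uniting that clade.
gular pouch (derived state '1') is shared by all ingroup taxa — unites the whole ingroup.
wing venation reduced: derived state '1' in Alpha and Zeta only — synapomorphy for {Alpha, Zeta}.
Most parsimonious ingroup topology: ((((Zeta,Alpha),Eta),(Delta,Gamma)),Beta).
Zeta and Alpha form a cherry on this tree, so they are sister taxa.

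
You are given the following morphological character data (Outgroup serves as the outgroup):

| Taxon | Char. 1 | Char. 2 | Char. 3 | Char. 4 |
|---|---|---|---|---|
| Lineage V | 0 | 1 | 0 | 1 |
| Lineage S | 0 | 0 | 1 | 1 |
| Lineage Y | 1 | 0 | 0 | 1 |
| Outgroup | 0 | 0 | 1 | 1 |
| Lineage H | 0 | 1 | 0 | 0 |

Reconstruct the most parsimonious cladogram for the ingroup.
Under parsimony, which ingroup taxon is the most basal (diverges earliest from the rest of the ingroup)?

Lineage S

Character polarity is set by the outgroup: the derived state is whichever differs from the outgroup's state, so for Char. 3, Char. 4 the derived state is '0', and for the remaining characters it is '1'.
Char. 1 (derived state '1') is unique to Lineage Y (autapomorphy; uninformative for grouping).
Char. 2: derived state '1' in Lineage H and Lineage V only — synapomorphy for {Lineage H, Lineage V}.
Char. 3: derived state '0' in Lineage H, Lineage V, and Lineage Y only — synapomorphy for {Lineage H, Lineage V, Lineage Y}.
Char. 4: derived state '0' in Lineage H only — an autapomorphy, so it tells us nothing about relationships among taxa.
Most parsimonious ingroup topology: (Lineage S,((Lineage V,Lineage H),Lineage Y)).
Lineage S is sister to the clade containing all other ingroup taxa, so it is the earliest-diverging (most basal) ingroup lineage.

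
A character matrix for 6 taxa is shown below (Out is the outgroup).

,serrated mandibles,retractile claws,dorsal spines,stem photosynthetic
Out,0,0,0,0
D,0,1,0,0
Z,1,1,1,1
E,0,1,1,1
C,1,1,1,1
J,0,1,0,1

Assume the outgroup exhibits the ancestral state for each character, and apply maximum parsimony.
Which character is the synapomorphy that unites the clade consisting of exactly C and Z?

serrated mandibles

The outgroup has state '0' for every character, so '1' is the derived state throughout.
Only C and Z show the derived state '1' for serrated mandibles, supporting them as a clade.
retractile claws (derived state '1') is shared by all ingroup taxa — unites the whole ingroup.
Only C, E, and Z show the derived state '1' for dorsal spines, supporting them as a clade.
stem photosynthetic: derived state '1' in C, E, J, and Z only — synapomorphy for {C, E, J, Z}.
Most parsimonious ingroup topology: (D,(((Z,C),E),J)).
The clade {C, Z} is supported by serrated mandibles: its derived state '1' occurs in exactly those taxa and in no other taxon (including the outgroup).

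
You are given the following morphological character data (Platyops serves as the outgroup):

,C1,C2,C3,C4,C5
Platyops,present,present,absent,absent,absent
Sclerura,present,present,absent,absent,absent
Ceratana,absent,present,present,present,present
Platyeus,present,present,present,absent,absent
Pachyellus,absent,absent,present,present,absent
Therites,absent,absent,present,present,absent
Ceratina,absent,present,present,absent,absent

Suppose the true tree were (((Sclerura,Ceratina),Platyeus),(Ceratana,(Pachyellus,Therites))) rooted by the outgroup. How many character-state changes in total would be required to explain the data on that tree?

Map each character onto (((Sclerura,Ceratina),Platyeus),(Ceratana,(Pachyellus,Therites))) (rooted by Platyops) and count the minimum state changes it requires (Fitch parsimony):
C1: 2; C2: 1; C3: 2; C4: 1; C5: 1.
Total tree length = 7.

7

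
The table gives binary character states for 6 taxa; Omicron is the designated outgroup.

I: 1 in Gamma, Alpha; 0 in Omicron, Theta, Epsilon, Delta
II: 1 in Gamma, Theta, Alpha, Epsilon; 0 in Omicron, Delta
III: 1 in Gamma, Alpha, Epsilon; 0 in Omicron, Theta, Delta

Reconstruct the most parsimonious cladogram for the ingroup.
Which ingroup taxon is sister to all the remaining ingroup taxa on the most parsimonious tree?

The outgroup has state '0' for every character, so '1' is the derived state throughout.
Only Alpha and Gamma show the derived state '1' for I, supporting them as a clade.
II: derived state '1' in Alpha, Epsilon, Gamma, and Theta only — synapomorphy for {Alpha, Epsilon, Gamma, Theta}.
Only Alpha, Epsilon, and Gamma show the derived state '1' for III, supporting them as a clade.
Most parsimonious ingroup topology: ((((Gamma,Alpha),Epsilon),Theta),Delta).
Delta is sister to the clade containing all other ingroup taxa, so it is the earliest-diverging (most basal) ingroup lineage.

Delta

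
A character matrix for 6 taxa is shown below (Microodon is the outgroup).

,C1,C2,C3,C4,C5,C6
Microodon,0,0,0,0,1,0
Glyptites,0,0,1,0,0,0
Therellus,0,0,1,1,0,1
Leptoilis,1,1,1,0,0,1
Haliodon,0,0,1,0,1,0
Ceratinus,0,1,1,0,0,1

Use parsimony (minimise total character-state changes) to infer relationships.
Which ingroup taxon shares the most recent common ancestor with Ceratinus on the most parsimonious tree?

Character polarity is set by the outgroup: the derived state is whichever differs from the outgroup's state, so for C5 the derived state is '0', and for the remaining characters it is '1'.
C1: derived state '1' in Leptoilis only — an autapomorphy, so it tells us nothing about relationships among taxa.
Only Ceratinus and Leptoilis show the derived state '1' for C2, supporting them as a clade.
All ingroup taxa share the derived state '1' for C3; it defines the ingroup but does not resolve relationships within it.
C4: derived state '1' in Therellus only — an autapomorphy, so it tells us nothing about relationships among taxa.
Only Ceratinus, Glyptites, Leptoilis, and Therellus show the derived state '0' for C5, supporting them as a clade.
C6: derived state '1' in Ceratinus, Leptoilis, and Therellus only — synapomorphy for {Ceratinus, Leptoilis, Therellus}.
Most parsimonious ingroup topology: ((Glyptites,(Therellus,(Leptoilis,Ceratinus))),Haliodon).
Ceratinus and Leptoilis form a cherry on this tree, so they are sister taxa.

Leptoilis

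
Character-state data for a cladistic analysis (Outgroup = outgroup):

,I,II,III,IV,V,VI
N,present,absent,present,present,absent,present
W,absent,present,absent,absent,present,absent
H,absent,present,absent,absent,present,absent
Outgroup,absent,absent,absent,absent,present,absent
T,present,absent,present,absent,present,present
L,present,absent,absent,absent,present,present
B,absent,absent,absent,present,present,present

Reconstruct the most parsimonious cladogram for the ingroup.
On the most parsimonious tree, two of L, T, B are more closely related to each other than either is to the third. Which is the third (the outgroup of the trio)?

Character polarity is set by the outgroup: the derived state is whichever differs from the outgroup's state, so for V the derived state is 'absent', and for the remaining characters it is 'present'.
I: derived state 'present' in L, N, and T only — synapomorphy for {L, N, T}.
Only H and W show the derived state 'present' for II, supporting them as a clade.
III: derived state 'present' in N and T only — synapomorphy for {N, T}.
IV groups B and N, which is incompatible with the clades supported by the remaining characters; treating it as convergent (homoplasy) costs fewer steps than any alternative tree.
V: derived state 'absent' in N only — an autapomorphy, so it tells us nothing about relationships among taxa.
Only B, L, N, and T show the derived state 'present' for VI, supporting them as a clade.
Most parsimonious ingroup topology: ((W,H),(((N,T),L),B)).
L and T share a more recent common ancestor with each other than either does with B, so B is the least closely related of the three.

B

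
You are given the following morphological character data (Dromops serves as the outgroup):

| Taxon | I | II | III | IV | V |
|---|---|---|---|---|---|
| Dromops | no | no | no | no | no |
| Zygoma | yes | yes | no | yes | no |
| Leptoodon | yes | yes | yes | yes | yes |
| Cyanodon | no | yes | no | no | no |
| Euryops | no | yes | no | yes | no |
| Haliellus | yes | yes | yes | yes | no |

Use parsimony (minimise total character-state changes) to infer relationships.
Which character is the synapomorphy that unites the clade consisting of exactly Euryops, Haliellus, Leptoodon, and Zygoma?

The outgroup has state 'no' for every character, so 'yes' is the derived state throughout.
I: derived state 'yes' in Haliellus, Leptoodon, and Zygoma only — synapomorphy for {Haliellus, Leptoodon, Zygoma}.
II (derived state 'yes') is shared by all ingroup taxa — unites the whole ingroup.
Only Haliellus and Leptoodon show the derived state 'yes' for III, supporting them as a clade.
IV (derived state 'yes') is shared by Euryops, Haliellus, Leptoodon, and Zygoma — a synapomorphy uniting that clade.
V (derived state 'yes') is unique to Leptoodon (autapomorphy; uninformative for grouping).
Most parsimonious ingroup topology: (((Zygoma,(Leptoodon,Haliellus)),Euryops),Cyanodon).
The clade {Euryops, Haliellus, Leptoodon, Zygoma} is supported by IV: its derived state 'yes' occurs in exactly those taxa and in no other taxon (including the outgroup).

IV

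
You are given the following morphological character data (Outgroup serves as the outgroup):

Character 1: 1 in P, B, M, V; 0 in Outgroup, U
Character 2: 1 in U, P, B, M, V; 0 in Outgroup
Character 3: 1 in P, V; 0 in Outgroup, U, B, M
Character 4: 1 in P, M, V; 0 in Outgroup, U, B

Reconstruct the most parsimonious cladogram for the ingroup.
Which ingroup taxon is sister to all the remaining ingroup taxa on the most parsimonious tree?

U

The outgroup has state '0' for every character, so '1' is the derived state throughout.
Character 1: derived state '1' in B, M, P, and V only — synapomorphy for {B, M, P, V}.
All ingroup taxa share the derived state '1' for Character 2; it defines the ingroup but does not resolve relationships within it.
Character 3: derived state '1' in P and V only — synapomorphy for {P, V}.
Character 4: derived state '1' in M, P, and V only — synapomorphy for {M, P, V}.
Most parsimonious ingroup topology: (U,(((P,V),M),B)).
U is sister to the clade containing all other ingroup taxa, so it is the earliest-diverging (most basal) ingroup lineage.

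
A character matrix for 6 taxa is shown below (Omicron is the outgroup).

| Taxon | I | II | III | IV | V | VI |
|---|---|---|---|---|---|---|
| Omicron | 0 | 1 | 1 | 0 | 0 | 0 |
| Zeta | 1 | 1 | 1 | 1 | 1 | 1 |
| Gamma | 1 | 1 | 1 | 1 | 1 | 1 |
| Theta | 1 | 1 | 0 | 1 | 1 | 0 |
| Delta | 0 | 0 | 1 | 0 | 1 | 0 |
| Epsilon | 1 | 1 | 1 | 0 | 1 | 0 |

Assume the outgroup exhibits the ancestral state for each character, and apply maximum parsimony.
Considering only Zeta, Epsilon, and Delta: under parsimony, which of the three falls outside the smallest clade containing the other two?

Delta

Character polarity is set by the outgroup: the derived state is whichever differs from the outgroup's state, so for II, III the derived state is '0', and for the remaining characters it is '1'.
Only Epsilon, Gamma, Theta, and Zeta show the derived state '1' for I, supporting them as a clade.
II: derived state '0' in Delta only — an autapomorphy, so it tells us nothing about relationships among taxa.
III (derived state '0') is unique to Theta (autapomorphy; uninformative for grouping).
IV: derived state '1' in Gamma, Theta, and Zeta only — synapomorphy for {Gamma, Theta, Zeta}.
V (derived state '1') is shared by all ingroup taxa — unites the whole ingroup.
VI (derived state '1') is shared by Gamma and Zeta — a synapomorphy uniting that clade.
Most parsimonious ingroup topology: ((((Zeta,Gamma),Theta),Epsilon),Delta).
Epsilon and Zeta share a more recent common ancestor with each other than either does with Delta, so Delta is the least closely related of the three.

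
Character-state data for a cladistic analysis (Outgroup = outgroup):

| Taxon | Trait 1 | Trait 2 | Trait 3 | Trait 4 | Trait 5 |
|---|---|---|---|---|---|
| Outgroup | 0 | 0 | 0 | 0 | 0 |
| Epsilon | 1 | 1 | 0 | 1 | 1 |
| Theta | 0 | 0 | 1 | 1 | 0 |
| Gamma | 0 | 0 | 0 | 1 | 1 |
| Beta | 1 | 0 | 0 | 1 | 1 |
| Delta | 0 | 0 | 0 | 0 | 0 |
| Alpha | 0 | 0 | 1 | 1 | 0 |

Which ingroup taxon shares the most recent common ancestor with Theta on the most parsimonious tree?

The outgroup has state '0' for every character, so '1' is the derived state throughout.
Only Beta and Epsilon show the derived state '1' for Trait 1, supporting them as a clade.
Trait 2 (derived state '1') is unique to Epsilon (autapomorphy; uninformative for grouping).
Trait 3 (derived state '1') is shared by Alpha and Theta — a synapomorphy uniting that clade.
Trait 4: derived state '1' in Alpha, Beta, Epsilon, Gamma, and Theta only — synapomorphy for {Alpha, Beta, Epsilon, Gamma, Theta}.
Trait 5: derived state '1' in Beta, Epsilon, and Gamma only — synapomorphy for {Beta, Epsilon, Gamma}.
Most parsimonious ingroup topology: ((((Epsilon,Beta),Gamma),(Theta,Alpha)),Delta).
Theta and Alpha form a cherry on this tree, so they are sister taxa.

Alpha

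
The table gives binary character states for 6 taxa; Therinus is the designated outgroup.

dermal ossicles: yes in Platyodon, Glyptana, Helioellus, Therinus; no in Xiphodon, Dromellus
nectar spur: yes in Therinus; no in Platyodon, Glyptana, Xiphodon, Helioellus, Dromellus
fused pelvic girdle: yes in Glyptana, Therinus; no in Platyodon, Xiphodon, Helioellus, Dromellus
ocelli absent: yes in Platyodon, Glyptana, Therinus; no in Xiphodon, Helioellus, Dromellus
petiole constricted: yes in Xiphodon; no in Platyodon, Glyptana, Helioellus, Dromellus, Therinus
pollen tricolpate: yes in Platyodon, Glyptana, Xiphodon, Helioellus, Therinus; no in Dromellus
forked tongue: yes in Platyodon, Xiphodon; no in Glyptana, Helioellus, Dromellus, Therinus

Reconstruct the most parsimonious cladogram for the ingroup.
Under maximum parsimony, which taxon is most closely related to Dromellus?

Xiphodon

Character polarity is set by the outgroup: the derived state is whichever differs from the outgroup's state, so for dermal ossicles, nectar spur, fused pelvic girdle, ocelli absent, pollen tricolpate the derived state is 'no', and for the remaining characters it is 'yes'.
dermal ossicles (derived state 'no') is shared by Dromellus and Xiphodon — a synapomorphy uniting that clade.
nectar spur (derived state 'no') is shared by all ingroup taxa — unites the whole ingroup.
fused pelvic girdle (derived state 'no') is shared by Dromellus, Helioellus, Platyodon, and Xiphodon — a synapomorphy uniting that clade.
ocelli absent (derived state 'no') is shared by Dromellus, Helioellus, and Xiphodon — a synapomorphy uniting that clade.
petiole constricted: derived state 'yes' in Xiphodon only — an autapomorphy, so it tells us nothing about relationships among taxa.
pollen tricolpate: derived state 'no' in Dromellus only — an autapomorphy, so it tells us nothing about relationships among taxa.
forked tongue groups Platyodon and Xiphodon, which is incompatible with the clades supported by the remaining characters; treating it as convergent (homoplasy) costs fewer steps than any alternative tree.
Most parsimonious ingroup topology: ((((Dromellus,Xiphodon),Helioellus),Platyodon),Glyptana).
Dromellus and Xiphodon form a cherry on this tree, so they are sister taxa.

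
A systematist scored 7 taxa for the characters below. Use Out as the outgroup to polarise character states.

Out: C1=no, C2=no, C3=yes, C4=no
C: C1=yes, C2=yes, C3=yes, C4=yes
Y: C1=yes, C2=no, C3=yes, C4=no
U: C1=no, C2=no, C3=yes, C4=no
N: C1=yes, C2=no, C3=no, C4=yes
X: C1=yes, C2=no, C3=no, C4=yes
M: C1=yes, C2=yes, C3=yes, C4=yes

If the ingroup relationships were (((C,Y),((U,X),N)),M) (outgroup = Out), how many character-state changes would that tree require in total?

Map each character onto (((C,Y),((U,X),N)),M) (rooted by Out) and count the minimum state changes it requires (Fitch parsimony):
C1: 2; C2: 2; C3: 2; C4: 3.
Total tree length = 9.

9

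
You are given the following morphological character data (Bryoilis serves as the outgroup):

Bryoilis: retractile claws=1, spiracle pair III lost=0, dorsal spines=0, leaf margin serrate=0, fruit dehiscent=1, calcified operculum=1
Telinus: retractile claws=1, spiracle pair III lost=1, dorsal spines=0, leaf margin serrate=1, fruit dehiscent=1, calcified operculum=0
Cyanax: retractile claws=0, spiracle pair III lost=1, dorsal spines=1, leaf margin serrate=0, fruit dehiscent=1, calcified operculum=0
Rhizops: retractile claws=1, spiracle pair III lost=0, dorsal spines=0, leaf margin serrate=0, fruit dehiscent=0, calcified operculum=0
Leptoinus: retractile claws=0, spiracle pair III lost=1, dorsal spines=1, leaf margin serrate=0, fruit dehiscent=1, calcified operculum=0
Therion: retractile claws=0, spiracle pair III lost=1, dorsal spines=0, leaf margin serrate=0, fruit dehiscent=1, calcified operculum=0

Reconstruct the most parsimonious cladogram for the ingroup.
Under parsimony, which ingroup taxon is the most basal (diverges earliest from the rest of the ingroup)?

Character polarity is set by the outgroup: the derived state is whichever differs from the outgroup's state, so for retractile claws, fruit dehiscent, calcified operculum the derived state is '0', and for the remaining characters it is '1'.
Only Cyanax, Leptoinus, and Therion show the derived state '0' for retractile claws, supporting them as a clade.
spiracle pair III lost: derived state '1' in Cyanax, Leptoinus, Telinus, and Therion only — synapomorphy for {Cyanax, Leptoinus, Telinus, Therion}.
Only Cyanax and Leptoinus show the derived state '1' for dorsal spines, supporting them as a clade.
leaf margin serrate (derived state '1') is unique to Telinus (autapomorphy; uninformative for grouping).
fruit dehiscent: derived state '0' in Rhizops only — an autapomorphy, so it tells us nothing about relationships among taxa.
calcified operculum (derived state '0') is shared by all ingroup taxa — unites the whole ingroup.
Most parsimonious ingroup topology: ((Telinus,((Cyanax,Leptoinus),Therion)),Rhizops).
Rhizops is sister to the clade containing all other ingroup taxa, so it is the earliest-diverging (most basal) ingroup lineage.

Rhizops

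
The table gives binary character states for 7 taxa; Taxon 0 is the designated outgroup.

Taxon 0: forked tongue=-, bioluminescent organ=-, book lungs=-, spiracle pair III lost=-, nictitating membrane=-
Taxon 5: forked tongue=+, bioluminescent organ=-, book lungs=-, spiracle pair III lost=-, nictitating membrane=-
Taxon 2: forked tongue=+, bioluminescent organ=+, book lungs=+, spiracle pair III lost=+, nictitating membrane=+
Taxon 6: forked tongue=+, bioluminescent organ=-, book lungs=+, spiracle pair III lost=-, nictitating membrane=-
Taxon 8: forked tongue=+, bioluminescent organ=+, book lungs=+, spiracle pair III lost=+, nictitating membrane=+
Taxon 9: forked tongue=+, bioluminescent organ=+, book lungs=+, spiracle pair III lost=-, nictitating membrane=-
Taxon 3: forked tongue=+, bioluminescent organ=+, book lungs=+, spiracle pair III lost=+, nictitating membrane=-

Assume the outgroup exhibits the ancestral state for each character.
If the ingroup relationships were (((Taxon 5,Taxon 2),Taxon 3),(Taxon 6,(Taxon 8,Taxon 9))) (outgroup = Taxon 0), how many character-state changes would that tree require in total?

11

Map each character onto (((Taxon 5,Taxon 2),Taxon 3),(Taxon 6,(Taxon 8,Taxon 9))) (rooted by Taxon 0) and count the minimum state changes it requires (Fitch parsimony):
forked tongue: 1; bioluminescent organ: 3; book lungs: 2; spiracle pair III lost: 3; nictitating membrane: 2.
Total tree length = 11.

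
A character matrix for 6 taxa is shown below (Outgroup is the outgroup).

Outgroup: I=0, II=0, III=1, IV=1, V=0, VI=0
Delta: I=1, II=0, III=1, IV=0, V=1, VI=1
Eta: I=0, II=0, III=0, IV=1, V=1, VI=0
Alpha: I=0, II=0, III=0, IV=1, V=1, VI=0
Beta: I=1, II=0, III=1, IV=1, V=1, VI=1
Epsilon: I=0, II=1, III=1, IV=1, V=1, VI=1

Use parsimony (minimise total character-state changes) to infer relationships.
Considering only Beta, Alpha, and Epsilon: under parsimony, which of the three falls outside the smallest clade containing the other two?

Alpha

Character polarity is set by the outgroup: the derived state is whichever differs from the outgroup's state, so for III, IV the derived state is '0', and for the remaining characters it is '1'.
Only Beta and Delta show the derived state '1' for I, supporting them as a clade.
II: derived state '1' in Epsilon only — an autapomorphy, so it tells us nothing about relationships among taxa.
III: derived state '0' in Alpha and Eta only — synapomorphy for {Alpha, Eta}.
IV: derived state '0' in Delta only — an autapomorphy, so it tells us nothing about relationships among taxa.
V (derived state '1') is shared by all ingroup taxa — unites the whole ingroup.
VI: derived state '1' in Beta, Delta, and Epsilon only — synapomorphy for {Beta, Delta, Epsilon}.
Most parsimonious ingroup topology: (((Delta,Beta),Epsilon),(Eta,Alpha)).
Epsilon and Beta share a more recent common ancestor with each other than either does with Alpha, so Alpha is the least closely related of the three.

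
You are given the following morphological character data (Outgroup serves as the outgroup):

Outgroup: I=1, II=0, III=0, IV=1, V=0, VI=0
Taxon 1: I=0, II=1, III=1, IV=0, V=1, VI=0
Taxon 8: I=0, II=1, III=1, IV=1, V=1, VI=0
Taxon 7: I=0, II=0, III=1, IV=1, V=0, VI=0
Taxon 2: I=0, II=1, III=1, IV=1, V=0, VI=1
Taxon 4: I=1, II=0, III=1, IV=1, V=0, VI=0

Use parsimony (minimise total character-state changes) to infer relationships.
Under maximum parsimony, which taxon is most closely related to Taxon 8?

Character polarity is set by the outgroup: the derived state is whichever differs from the outgroup's state, so for I, IV the derived state is '0', and for the remaining characters it is '1'.
I: derived state '0' in Taxon 1, Taxon 2, Taxon 7, and Taxon 8 only — synapomorphy for {Taxon 1, Taxon 2, Taxon 7, Taxon 8}.
II (derived state '1') is shared by Taxon 1, Taxon 2, and Taxon 8 — a synapomorphy uniting that clade.
III (derived state '1') is shared by all ingroup taxa — unites the whole ingroup.
IV: derived state '0' in Taxon 1 only — an autapomorphy, so it tells us nothing about relationships among taxa.
Only Taxon 1 and Taxon 8 show the derived state '1' for V, supporting them as a clade.
VI (derived state '1') is unique to Taxon 2 (autapomorphy; uninformative for grouping).
Most parsimonious ingroup topology: ((((Taxon 1,Taxon 8),Taxon 2),Taxon 7),Taxon 4).
Taxon 8 and Taxon 1 form a cherry on this tree, so they are sister taxa.

Taxon 1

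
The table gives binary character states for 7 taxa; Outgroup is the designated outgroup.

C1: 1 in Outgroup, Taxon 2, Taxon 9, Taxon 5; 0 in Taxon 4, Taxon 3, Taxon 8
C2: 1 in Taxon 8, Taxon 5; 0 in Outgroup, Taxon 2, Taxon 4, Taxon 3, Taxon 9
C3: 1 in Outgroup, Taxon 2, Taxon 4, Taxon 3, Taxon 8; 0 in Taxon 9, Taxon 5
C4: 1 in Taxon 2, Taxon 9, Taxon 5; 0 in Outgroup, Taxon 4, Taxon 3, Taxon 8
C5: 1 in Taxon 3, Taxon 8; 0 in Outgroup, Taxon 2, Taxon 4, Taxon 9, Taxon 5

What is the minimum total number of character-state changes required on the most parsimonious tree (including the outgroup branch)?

6

Character polarity is set by the outgroup: the derived state is whichever differs from the outgroup's state, so for C1, C3 the derived state is '0', and for the remaining characters it is '1'.
C1: derived state '0' in Taxon 3, Taxon 4, and Taxon 8 only — synapomorphy for {Taxon 3, Taxon 4, Taxon 8}.
C2 (state '1') occurs in Taxon 5 and Taxon 8 but conflicts with the nesting implied by the other characters — most parsimoniously interpreted as homoplasy.
Only Taxon 5 and Taxon 9 show the derived state '0' for C3, supporting them as a clade.
C4 (derived state '1') is shared by Taxon 2, Taxon 5, and Taxon 9 — a synapomorphy uniting that clade.
C5: derived state '1' in Taxon 3 and Taxon 8 only — synapomorphy for {Taxon 3, Taxon 8}.
Most parsimonious ingroup topology: ((Taxon 2,(Taxon 9,Taxon 5)),(Taxon 4,(Taxon 3,Taxon 8))).
Changes per character on this tree: C1: 1; C2: 2; C3: 1; C4: 1; C5: 1.
Total = 6.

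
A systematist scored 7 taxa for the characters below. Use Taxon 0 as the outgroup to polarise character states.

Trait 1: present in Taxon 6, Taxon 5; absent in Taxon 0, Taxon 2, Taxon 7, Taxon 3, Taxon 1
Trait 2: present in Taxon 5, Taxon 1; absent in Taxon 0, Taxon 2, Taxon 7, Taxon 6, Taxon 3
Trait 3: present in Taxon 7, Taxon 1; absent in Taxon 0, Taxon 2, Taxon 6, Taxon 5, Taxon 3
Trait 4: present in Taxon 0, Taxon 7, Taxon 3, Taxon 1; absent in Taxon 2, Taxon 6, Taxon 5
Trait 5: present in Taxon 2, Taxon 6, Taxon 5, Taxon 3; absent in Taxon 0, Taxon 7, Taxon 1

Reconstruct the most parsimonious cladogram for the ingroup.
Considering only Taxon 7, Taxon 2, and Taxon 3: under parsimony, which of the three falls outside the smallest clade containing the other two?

Taxon 7

Character polarity is set by the outgroup: the derived state is whichever differs from the outgroup's state, so for Trait 4 the derived state is 'absent', and for the remaining characters it is 'present'.
Only Taxon 5 and Taxon 6 show the derived state 'present' for Trait 1, supporting them as a clade.
Trait 2 (state 'present') occurs in Taxon 1 and Taxon 5 but conflicts with the nesting implied by the other characters — most parsimoniously interpreted as homoplasy.
Trait 3 (derived state 'present') is shared by Taxon 1 and Taxon 7 — a synapomorphy uniting that clade.
Trait 4 (derived state 'absent') is shared by Taxon 2, Taxon 5, and Taxon 6 — a synapomorphy uniting that clade.
Trait 5: derived state 'present' in Taxon 2, Taxon 3, Taxon 5, and Taxon 6 only — synapomorphy for {Taxon 2, Taxon 3, Taxon 5, Taxon 6}.
Most parsimonious ingroup topology: (((Taxon 2,(Taxon 6,Taxon 5)),Taxon 3),(Taxon 7,Taxon 1)).
Taxon 3 and Taxon 2 share a more recent common ancestor with each other than either does with Taxon 7, so Taxon 7 is the least closely related of the three.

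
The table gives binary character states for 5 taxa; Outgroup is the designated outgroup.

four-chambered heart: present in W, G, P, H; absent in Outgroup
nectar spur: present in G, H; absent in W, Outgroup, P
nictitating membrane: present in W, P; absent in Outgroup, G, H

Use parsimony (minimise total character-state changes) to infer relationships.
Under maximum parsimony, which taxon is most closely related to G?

H

The outgroup has state 'absent' for every character, so 'present' is the derived state throughout.
All ingroup taxa share the derived state 'present' for four-chambered heart; it defines the ingroup but does not resolve relationships within it.
Only G and H show the derived state 'present' for nectar spur, supporting them as a clade.
nictitating membrane (derived state 'present') is shared by P and W — a synapomorphy uniting that clade.
Most parsimonious ingroup topology: ((G,H),(P,W)).
G and H form a cherry on this tree, so they are sister taxa.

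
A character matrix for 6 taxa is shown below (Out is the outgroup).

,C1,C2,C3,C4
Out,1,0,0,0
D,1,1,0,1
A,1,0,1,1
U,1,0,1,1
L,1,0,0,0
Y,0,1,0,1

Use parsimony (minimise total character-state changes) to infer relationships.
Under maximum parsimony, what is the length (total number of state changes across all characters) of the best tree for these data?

Character polarity is set by the outgroup: the derived state is whichever differs from the outgroup's state, so for C1 the derived state is '0', and for the remaining characters it is '1'.
C1 (derived state '0') is unique to Y (autapomorphy; uninformative for grouping).
Only D and Y show the derived state '1' for C2, supporting them as a clade.
Only A and U show the derived state '1' for C3, supporting them as a clade.
Only A, D, U, and Y show the derived state '1' for C4, supporting them as a clade.
Most parsimonious ingroup topology: (((D,Y),(A,U)),L).
Changes per character on this tree: C1: 1; C2: 1; C3: 1; C4: 1.
Total = 4.

4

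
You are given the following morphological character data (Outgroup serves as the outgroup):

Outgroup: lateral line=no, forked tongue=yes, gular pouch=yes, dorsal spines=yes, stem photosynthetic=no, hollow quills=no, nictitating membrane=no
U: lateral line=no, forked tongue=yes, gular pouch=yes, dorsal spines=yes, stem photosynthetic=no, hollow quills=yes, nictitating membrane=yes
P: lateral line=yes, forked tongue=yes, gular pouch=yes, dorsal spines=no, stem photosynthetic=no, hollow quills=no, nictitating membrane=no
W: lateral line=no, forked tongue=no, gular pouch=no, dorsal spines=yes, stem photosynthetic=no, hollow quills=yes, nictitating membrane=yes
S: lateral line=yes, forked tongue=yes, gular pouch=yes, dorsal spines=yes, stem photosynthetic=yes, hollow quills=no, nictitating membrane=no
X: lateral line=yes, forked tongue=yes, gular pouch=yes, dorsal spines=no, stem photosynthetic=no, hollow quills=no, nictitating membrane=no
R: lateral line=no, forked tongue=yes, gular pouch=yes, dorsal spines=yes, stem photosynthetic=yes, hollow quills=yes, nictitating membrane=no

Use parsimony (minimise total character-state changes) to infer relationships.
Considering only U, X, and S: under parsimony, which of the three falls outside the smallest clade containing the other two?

U

Character polarity is set by the outgroup: the derived state is whichever differs from the outgroup's state, so for forked tongue, gular pouch, dorsal spines the derived state is 'no', and for the remaining characters it is 'yes'.
lateral line: derived state 'yes' in P, S, and X only — synapomorphy for {P, S, X}.
forked tongue: derived state 'no' in W only — an autapomorphy, so it tells us nothing about relationships among taxa.
gular pouch (derived state 'no') is unique to W (autapomorphy; uninformative for grouping).
dorsal spines (derived state 'no') is shared by P and X — a synapomorphy uniting that clade.
stem photosynthetic groups R and S, which is incompatible with the clades supported by the remaining characters; treating it as convergent (homoplasy) costs fewer steps than any alternative tree.
hollow quills (derived state 'yes') is shared by R, U, and W — a synapomorphy uniting that clade.
Only U and W show the derived state 'yes' for nictitating membrane, supporting them as a clade.
Most parsimonious ingroup topology: (((U,W),R),((P,X),S)).
X and S share a more recent common ancestor with each other than either does with U, so U is the least closely related of the three.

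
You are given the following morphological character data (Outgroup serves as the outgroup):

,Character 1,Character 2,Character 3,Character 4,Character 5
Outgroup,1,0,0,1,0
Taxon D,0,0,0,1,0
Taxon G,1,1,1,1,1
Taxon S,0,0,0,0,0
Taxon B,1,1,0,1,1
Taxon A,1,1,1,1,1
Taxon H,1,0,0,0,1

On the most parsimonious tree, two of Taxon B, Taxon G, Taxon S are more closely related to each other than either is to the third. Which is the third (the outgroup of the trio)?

Character polarity is set by the outgroup: the derived state is whichever differs from the outgroup's state, so for Character 1, Character 4 the derived state is '0', and for the remaining characters it is '1'.
Character 1: derived state '0' in Taxon D and Taxon S only — synapomorphy for {Taxon D, Taxon S}.
Only Taxon A, Taxon B, and Taxon G show the derived state '1' for Character 2, supporting them as a clade.
Character 3 (derived state '1') is shared by Taxon A and Taxon G — a synapomorphy uniting that clade.
Character 4 groups Taxon H and Taxon S, which is incompatible with the clades supported by the remaining characters; treating it as convergent (homoplasy) costs fewer steps than any alternative tree.
Character 5 (derived state '1') is shared by Taxon A, Taxon B, Taxon G, and Taxon H — a synapomorphy uniting that clade.
Most parsimonious ingroup topology: ((Taxon D,Taxon S),(((Taxon G,Taxon A),Taxon B),Taxon H)).
Taxon B and Taxon G share a more recent common ancestor with each other than either does with Taxon S, so Taxon S is the least closely related of the three.

Taxon S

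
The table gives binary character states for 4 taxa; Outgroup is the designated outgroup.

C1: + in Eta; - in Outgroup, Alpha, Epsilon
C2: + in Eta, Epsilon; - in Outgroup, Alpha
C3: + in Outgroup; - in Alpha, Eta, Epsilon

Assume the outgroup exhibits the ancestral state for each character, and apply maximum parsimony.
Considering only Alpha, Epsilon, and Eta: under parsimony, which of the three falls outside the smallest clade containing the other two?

Alpha

Character polarity is set by the outgroup: the derived state is whichever differs from the outgroup's state, so for C3 the derived state is '-', and for the remaining characters it is '+'.
C1 (derived state '+') is unique to Eta (autapomorphy; uninformative for grouping).
Only Epsilon and Eta show the derived state '+' for C2, supporting them as a clade.
C3 (derived state '-') is shared by all ingroup taxa — unites the whole ingroup.
Most parsimonious ingroup topology: (Alpha,(Eta,Epsilon)).
Eta and Epsilon share a more recent common ancestor with each other than either does with Alpha, so Alpha is the least closely related of the three.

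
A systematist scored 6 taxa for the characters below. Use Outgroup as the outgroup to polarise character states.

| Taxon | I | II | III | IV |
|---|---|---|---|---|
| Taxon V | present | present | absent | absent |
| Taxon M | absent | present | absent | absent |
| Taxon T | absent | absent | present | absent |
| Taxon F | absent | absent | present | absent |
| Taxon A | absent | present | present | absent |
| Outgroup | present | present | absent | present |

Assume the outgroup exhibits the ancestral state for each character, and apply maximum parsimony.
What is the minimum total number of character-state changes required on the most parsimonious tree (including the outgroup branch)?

Character polarity is set by the outgroup: the derived state is whichever differs from the outgroup's state, so for I, II, IV the derived state is 'absent', and for the remaining characters it is 'present'.
I (derived state 'absent') is shared by Taxon A, Taxon F, Taxon M, and Taxon T — a synapomorphy uniting that clade.
Only Taxon F and Taxon T show the derived state 'absent' for II, supporting them as a clade.
Only Taxon A, Taxon F, and Taxon T show the derived state 'present' for III, supporting them as a clade.
IV (derived state 'absent') is shared by all ingroup taxa — unites the whole ingroup.
Most parsimonious ingroup topology: (((Taxon A,(Taxon T,Taxon F)),Taxon M),Taxon V).
Changes per character on this tree: I: 1; II: 1; III: 1; IV: 1.
Total = 4.

4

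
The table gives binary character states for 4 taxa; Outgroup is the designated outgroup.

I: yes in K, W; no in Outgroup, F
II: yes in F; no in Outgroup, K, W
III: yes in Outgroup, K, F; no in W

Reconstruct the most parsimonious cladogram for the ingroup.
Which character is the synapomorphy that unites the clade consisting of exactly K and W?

Character polarity is set by the outgroup: the derived state is whichever differs from the outgroup's state, so for III the derived state is 'no', and for the remaining characters it is 'yes'.
Only K and W show the derived state 'yes' for I, supporting them as a clade.
II (derived state 'yes') is unique to F (autapomorphy; uninformative for grouping).
III: derived state 'no' in W only — an autapomorphy, so it tells us nothing about relationships among taxa.
Most parsimonious ingroup topology: ((K,W),F).
The clade {K, W} is supported by I: its derived state 'yes' occurs in exactly those taxa and in no other taxon (including the outgroup).

I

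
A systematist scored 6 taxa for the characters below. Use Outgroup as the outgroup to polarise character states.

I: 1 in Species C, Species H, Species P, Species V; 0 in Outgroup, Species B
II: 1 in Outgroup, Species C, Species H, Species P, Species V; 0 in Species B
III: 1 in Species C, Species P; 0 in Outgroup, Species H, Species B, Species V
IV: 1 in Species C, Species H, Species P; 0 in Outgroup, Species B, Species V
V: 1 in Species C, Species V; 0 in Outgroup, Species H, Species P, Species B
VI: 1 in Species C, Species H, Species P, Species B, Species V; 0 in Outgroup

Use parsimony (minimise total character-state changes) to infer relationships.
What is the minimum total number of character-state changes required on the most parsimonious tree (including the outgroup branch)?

7

Character polarity is set by the outgroup: the derived state is whichever differs from the outgroup's state, so for II the derived state is '0', and for the remaining characters it is '1'.
I (derived state '1') is shared by Species C, Species H, Species P, and Species V — a synapomorphy uniting that clade.
II (derived state '0') is unique to Species B (autapomorphy; uninformative for grouping).
III: derived state '1' in Species C and Species P only — synapomorphy for {Species C, Species P}.
IV: derived state '1' in Species C, Species H, and Species P only — synapomorphy for {Species C, Species H, Species P}.
V groups Species C and Species V, which is incompatible with the clades supported by the remaining characters; treating it as convergent (homoplasy) costs fewer steps than any alternative tree.
VI (derived state '1') is shared by all ingroup taxa — unites the whole ingroup.
Most parsimonious ingroup topology: ((((Species C,Species P),Species H),Species V),Species B).
Changes per character on this tree: I: 1; II: 1; III: 1; IV: 1; V: 2; VI: 1.
Total = 7.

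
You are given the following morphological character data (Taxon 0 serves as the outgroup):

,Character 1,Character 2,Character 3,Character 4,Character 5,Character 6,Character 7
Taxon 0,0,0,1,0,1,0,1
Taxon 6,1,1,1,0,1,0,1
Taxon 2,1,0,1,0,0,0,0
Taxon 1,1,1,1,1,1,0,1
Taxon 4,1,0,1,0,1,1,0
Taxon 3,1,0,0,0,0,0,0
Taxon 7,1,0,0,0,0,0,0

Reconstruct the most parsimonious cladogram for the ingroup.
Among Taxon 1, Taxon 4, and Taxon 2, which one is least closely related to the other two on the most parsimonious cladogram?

Character polarity is set by the outgroup: the derived state is whichever differs from the outgroup's state, so for Character 3, Character 5, Character 7 the derived state is '0', and for the remaining characters it is '1'.
Character 1 (derived state '1') is shared by all ingroup taxa — unites the whole ingroup.
Only Taxon 1 and Taxon 6 show the derived state '1' for Character 2, supporting them as a clade.
Character 3: derived state '0' in Taxon 3 and Taxon 7 only — synapomorphy for {Taxon 3, Taxon 7}.
Character 4: derived state '1' in Taxon 1 only — an autapomorphy, so it tells us nothing about relationships among taxa.
Character 5 (derived state '0') is shared by Taxon 2, Taxon 3, and Taxon 7 — a synapomorphy uniting that clade.
Character 6: derived state '1' in Taxon 4 only — an autapomorphy, so it tells us nothing about relationships among taxa.
Character 7 (derived state '0') is shared by Taxon 2, Taxon 3, Taxon 4, and Taxon 7 — a synapomorphy uniting that clade.
Most parsimonious ingroup topology: ((Taxon 6,Taxon 1),((Taxon 2,(Taxon 3,Taxon 7)),Taxon 4)).
Taxon 2 and Taxon 4 share a more recent common ancestor with each other than either does with Taxon 1, so Taxon 1 is the least closely related of the three.

Taxon 1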